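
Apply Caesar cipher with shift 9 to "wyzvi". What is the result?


Caesar cipher: shift "wyzvi" by 9
  'w' (pos 22) + 9 = pos 5 = 'f'
  'y' (pos 24) + 9 = pos 7 = 'h'
  'z' (pos 25) + 9 = pos 8 = 'i'
  'v' (pos 21) + 9 = pos 4 = 'e'
  'i' (pos 8) + 9 = pos 17 = 'r'
Result: fhier

fhier


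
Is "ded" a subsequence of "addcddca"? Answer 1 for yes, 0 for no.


Check if "ded" is a subsequence of "addcddca"
Greedy scan:
  Position 0 ('a'): no match needed
  Position 1 ('d'): matches sub[0] = 'd'
  Position 2 ('d'): no match needed
  Position 3 ('c'): no match needed
  Position 4 ('d'): no match needed
  Position 5 ('d'): no match needed
  Position 6 ('c'): no match needed
  Position 7 ('a'): no match needed
Only matched 1/3 characters => not a subsequence

0


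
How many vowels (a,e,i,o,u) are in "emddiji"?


Input: emddiji
Checking each character:
  'e' at position 0: vowel (running total: 1)
  'm' at position 1: consonant
  'd' at position 2: consonant
  'd' at position 3: consonant
  'i' at position 4: vowel (running total: 2)
  'j' at position 5: consonant
  'i' at position 6: vowel (running total: 3)
Total vowels: 3

3


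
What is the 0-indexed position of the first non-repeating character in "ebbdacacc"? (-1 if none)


Input: ebbdacacc
Character frequencies:
  'a': 2
  'b': 2
  'c': 3
  'd': 1
  'e': 1
Scanning left to right for freq == 1:
  Position 0 ('e'): unique! => answer = 0

0


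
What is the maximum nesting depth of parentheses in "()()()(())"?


Input: "()()()(())"
Tracking depth:
  Position 0 '(': depth becomes 1
  Position 1 ')': depth becomes 0
  Position 2 '(': depth becomes 1
  Position 3 ')': depth becomes 0
  Position 4 '(': depth becomes 1
  Position 5 ')': depth becomes 0
  Position 6 '(': depth becomes 1
  Position 7 '(': depth becomes 2
  Position 8 ')': depth becomes 1
  Position 9 ')': depth becomes 0
Maximum depth reached: 2

2


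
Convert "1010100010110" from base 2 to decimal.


Input: "1010100010110" in base 2
Positional expansion:
  Digit '1' (value 1) x 2^12 = 4096
  Digit '0' (value 0) x 2^11 = 0
  Digit '1' (value 1) x 2^10 = 1024
  Digit '0' (value 0) x 2^9 = 0
  Digit '1' (value 1) x 2^8 = 256
  Digit '0' (value 0) x 2^7 = 0
  Digit '0' (value 0) x 2^6 = 0
  Digit '0' (value 0) x 2^5 = 0
  Digit '1' (value 1) x 2^4 = 16
  Digit '0' (value 0) x 2^3 = 0
  Digit '1' (value 1) x 2^2 = 4
  Digit '1' (value 1) x 2^1 = 2
  Digit '0' (value 0) x 2^0 = 0
Sum = 5398

5398


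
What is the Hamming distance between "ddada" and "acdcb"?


Comparing "ddada" and "acdcb" position by position:
  Position 0: 'd' vs 'a' => differ
  Position 1: 'd' vs 'c' => differ
  Position 2: 'a' vs 'd' => differ
  Position 3: 'd' vs 'c' => differ
  Position 4: 'a' vs 'b' => differ
Total differences (Hamming distance): 5

5


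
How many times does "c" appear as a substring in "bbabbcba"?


Searching for "c" in "bbabbcba"
Scanning each position:
  Position 0: "b" => no
  Position 1: "b" => no
  Position 2: "a" => no
  Position 3: "b" => no
  Position 4: "b" => no
  Position 5: "c" => MATCH
  Position 6: "b" => no
  Position 7: "a" => no
Total occurrences: 1

1


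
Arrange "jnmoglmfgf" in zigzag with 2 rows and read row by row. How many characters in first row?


Zigzag "jnmoglmfgf" into 2 rows:
Placing characters:
  'j' => row 0
  'n' => row 1
  'm' => row 0
  'o' => row 1
  'g' => row 0
  'l' => row 1
  'm' => row 0
  'f' => row 1
  'g' => row 0
  'f' => row 1
Rows:
  Row 0: "jmgmg"
  Row 1: "nolff"
First row length: 5

5


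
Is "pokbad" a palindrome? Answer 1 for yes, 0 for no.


Input: pokbad
Reversed: dabkop
  Compare pos 0 ('p') with pos 5 ('d'): MISMATCH
  Compare pos 1 ('o') with pos 4 ('a'): MISMATCH
  Compare pos 2 ('k') with pos 3 ('b'): MISMATCH
Result: not a palindrome

0


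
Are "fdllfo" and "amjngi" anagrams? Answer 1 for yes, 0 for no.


Strings: "fdllfo", "amjngi"
Sorted first:  dffllo
Sorted second: agijmn
Differ at position 0: 'd' vs 'a' => not anagrams

0


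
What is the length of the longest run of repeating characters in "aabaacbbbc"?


Input: "aabaacbbbc"
Scanning for longest run:
  Position 1 ('a'): continues run of 'a', length=2
  Position 2 ('b'): new char, reset run to 1
  Position 3 ('a'): new char, reset run to 1
  Position 4 ('a'): continues run of 'a', length=2
  Position 5 ('c'): new char, reset run to 1
  Position 6 ('b'): new char, reset run to 1
  Position 7 ('b'): continues run of 'b', length=2
  Position 8 ('b'): continues run of 'b', length=3
  Position 9 ('c'): new char, reset run to 1
Longest run: 'b' with length 3

3


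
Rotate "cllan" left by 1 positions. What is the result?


Input: "cllan", rotate left by 1
First 1 characters: "c"
Remaining characters: "llan"
Concatenate remaining + first: "llan" + "c" = "llanc"

llanc


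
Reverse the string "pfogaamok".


Input: pfogaamok
Reading characters right to left:
  Position 8: 'k'
  Position 7: 'o'
  Position 6: 'm'
  Position 5: 'a'
  Position 4: 'a'
  Position 3: 'g'
  Position 2: 'o'
  Position 1: 'f'
  Position 0: 'p'
Reversed: komaagofp

komaagofp


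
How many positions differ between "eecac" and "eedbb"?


Comparing "eecac" and "eedbb" position by position:
  Position 0: 'e' vs 'e' => same
  Position 1: 'e' vs 'e' => same
  Position 2: 'c' vs 'd' => DIFFER
  Position 3: 'a' vs 'b' => DIFFER
  Position 4: 'c' vs 'b' => DIFFER
Positions that differ: 3

3


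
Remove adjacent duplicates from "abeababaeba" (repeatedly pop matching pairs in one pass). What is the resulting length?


Input: abeababaeba
Stack-based adjacent duplicate removal:
  Read 'a': push. Stack: a
  Read 'b': push. Stack: ab
  Read 'e': push. Stack: abe
  Read 'a': push. Stack: abea
  Read 'b': push. Stack: abeab
  Read 'a': push. Stack: abeaba
  Read 'b': push. Stack: abeabab
  Read 'a': push. Stack: abeababa
  Read 'e': push. Stack: abeababae
  Read 'b': push. Stack: abeababaeb
  Read 'a': push. Stack: abeababaeba
Final stack: "abeababaeba" (length 11)

11


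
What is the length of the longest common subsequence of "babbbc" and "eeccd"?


LCS of "babbbc" and "eeccd"
DP table:
           e    e    c    c    d
      0    0    0    0    0    0
  b   0    0    0    0    0    0
  a   0    0    0    0    0    0
  b   0    0    0    0    0    0
  b   0    0    0    0    0    0
  b   0    0    0    0    0    0
  c   0    0    0    1    1    1
LCS length = dp[6][5] = 1

1


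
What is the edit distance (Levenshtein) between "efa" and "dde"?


Computing edit distance: "efa" -> "dde"
DP table:
           d    d    e
      0    1    2    3
  e   1    1    2    2
  f   2    2    2    3
  a   3    3    3    3
Edit distance = dp[3][3] = 3

3


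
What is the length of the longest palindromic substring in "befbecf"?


Input: "befbecf"
Checking substrings for palindromes:
  No multi-char palindromic substrings found
Longest palindromic substring: "b" with length 1

1


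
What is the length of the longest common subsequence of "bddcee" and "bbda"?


LCS of "bddcee" and "bbda"
DP table:
           b    b    d    a
      0    0    0    0    0
  b   0    1    1    1    1
  d   0    1    1    2    2
  d   0    1    1    2    2
  c   0    1    1    2    2
  e   0    1    1    2    2
  e   0    1    1    2    2
LCS length = dp[6][4] = 2

2


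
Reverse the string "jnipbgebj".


Input: jnipbgebj
Reading characters right to left:
  Position 8: 'j'
  Position 7: 'b'
  Position 6: 'e'
  Position 5: 'g'
  Position 4: 'b'
  Position 3: 'p'
  Position 2: 'i'
  Position 1: 'n'
  Position 0: 'j'
Reversed: jbegbpinj

jbegbpinj


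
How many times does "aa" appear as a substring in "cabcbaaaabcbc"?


Searching for "aa" in "cabcbaaaabcbc"
Scanning each position:
  Position 0: "ca" => no
  Position 1: "ab" => no
  Position 2: "bc" => no
  Position 3: "cb" => no
  Position 4: "ba" => no
  Position 5: "aa" => MATCH
  Position 6: "aa" => MATCH
  Position 7: "aa" => MATCH
  Position 8: "ab" => no
  Position 9: "bc" => no
  Position 10: "cb" => no
  Position 11: "bc" => no
Total occurrences: 3

3


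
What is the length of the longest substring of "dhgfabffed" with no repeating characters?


Input: "dhgfabffed"
Sliding window (track last position of each char):
  Position 0 ('d'): window [0,0] length 1 -- new best
  Position 1 ('h'): window [0,1] length 2 -- new best
  Position 2 ('g'): window [0,2] length 3 -- new best
  Position 3 ('f'): window [0,3] length 4 -- new best
  Position 4 ('a'): window [0,4] length 5 -- new best
  Position 5 ('b'): window [0,5] length 6 -- new best
  Position 6 ('f'): repeat (last at 3), move window start to 4
  Position 6 ('f'): window [4,6] length 3
  Position 7 ('f'): repeat (last at 6), move window start to 7
  Position 7 ('f'): window [7,7] length 1
  Position 8 ('e'): window [7,8] length 2
  Position 9 ('d'): window [7,9] length 3
Longest substring with no repeats: "dhgfab" with length 6

6


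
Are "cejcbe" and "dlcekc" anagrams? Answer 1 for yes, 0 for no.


Strings: "cejcbe", "dlcekc"
Sorted first:  bcceej
Sorted second: ccdekl
Differ at position 0: 'b' vs 'c' => not anagrams

0


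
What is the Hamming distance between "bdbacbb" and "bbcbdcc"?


Comparing "bdbacbb" and "bbcbdcc" position by position:
  Position 0: 'b' vs 'b' => same
  Position 1: 'd' vs 'b' => differ
  Position 2: 'b' vs 'c' => differ
  Position 3: 'a' vs 'b' => differ
  Position 4: 'c' vs 'd' => differ
  Position 5: 'b' vs 'c' => differ
  Position 6: 'b' vs 'c' => differ
Total differences (Hamming distance): 6

6


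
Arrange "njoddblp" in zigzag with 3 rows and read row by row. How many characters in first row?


Zigzag "njoddblp" into 3 rows:
Placing characters:
  'n' => row 0
  'j' => row 1
  'o' => row 2
  'd' => row 1
  'd' => row 0
  'b' => row 1
  'l' => row 2
  'p' => row 1
Rows:
  Row 0: "nd"
  Row 1: "jdbp"
  Row 2: "ol"
First row length: 2

2


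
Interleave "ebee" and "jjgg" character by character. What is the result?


Interleaving "ebee" and "jjgg":
  Position 0: 'e' from first, 'j' from second => "ej"
  Position 1: 'b' from first, 'j' from second => "bj"
  Position 2: 'e' from first, 'g' from second => "eg"
  Position 3: 'e' from first, 'g' from second => "eg"
Result: ejbjegeg

ejbjegeg


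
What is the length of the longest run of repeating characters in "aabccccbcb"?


Input: "aabccccbcb"
Scanning for longest run:
  Position 1 ('a'): continues run of 'a', length=2
  Position 2 ('b'): new char, reset run to 1
  Position 3 ('c'): new char, reset run to 1
  Position 4 ('c'): continues run of 'c', length=2
  Position 5 ('c'): continues run of 'c', length=3
  Position 6 ('c'): continues run of 'c', length=4
  Position 7 ('b'): new char, reset run to 1
  Position 8 ('c'): new char, reset run to 1
  Position 9 ('b'): new char, reset run to 1
Longest run: 'c' with length 4

4


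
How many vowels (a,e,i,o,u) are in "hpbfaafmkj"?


Input: hpbfaafmkj
Checking each character:
  'h' at position 0: consonant
  'p' at position 1: consonant
  'b' at position 2: consonant
  'f' at position 3: consonant
  'a' at position 4: vowel (running total: 1)
  'a' at position 5: vowel (running total: 2)
  'f' at position 6: consonant
  'm' at position 7: consonant
  'k' at position 8: consonant
  'j' at position 9: consonant
Total vowels: 2

2


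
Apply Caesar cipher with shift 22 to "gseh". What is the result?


Caesar cipher: shift "gseh" by 22
  'g' (pos 6) + 22 = pos 2 = 'c'
  's' (pos 18) + 22 = pos 14 = 'o'
  'e' (pos 4) + 22 = pos 0 = 'a'
  'h' (pos 7) + 22 = pos 3 = 'd'
Result: coad

coad


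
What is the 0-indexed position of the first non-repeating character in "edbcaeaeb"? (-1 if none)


Input: edbcaeaeb
Character frequencies:
  'a': 2
  'b': 2
  'c': 1
  'd': 1
  'e': 3
Scanning left to right for freq == 1:
  Position 0 ('e'): freq=3, skip
  Position 1 ('d'): unique! => answer = 1

1


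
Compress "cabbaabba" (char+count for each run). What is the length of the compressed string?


Input: cabbaabba
Runs:
  'c' x 1 => "c1"
  'a' x 1 => "a1"
  'b' x 2 => "b2"
  'a' x 2 => "a2"
  'b' x 2 => "b2"
  'a' x 1 => "a1"
Compressed: "c1a1b2a2b2a1"
Compressed length: 12

12


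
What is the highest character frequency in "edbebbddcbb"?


Input: edbebbddcbb
Character counts:
  'b': 5
  'c': 1
  'd': 3
  'e': 2
Maximum frequency: 5

5


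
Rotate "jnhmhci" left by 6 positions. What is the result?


Input: "jnhmhci", rotate left by 6
First 6 characters: "jnhmhc"
Remaining characters: "i"
Concatenate remaining + first: "i" + "jnhmhc" = "ijnhmhc"

ijnhmhc


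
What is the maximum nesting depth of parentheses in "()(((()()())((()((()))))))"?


Input: "()(((()()())((()((()))))))"
Tracking depth:
  Position 0 '(': depth becomes 1
  Position 1 ')': depth becomes 0
  Position 2 '(': depth becomes 1
  Position 3 '(': depth becomes 2
  Position 4 '(': depth becomes 3
  Position 5 '(': depth becomes 4
  Position 6 ')': depth becomes 3
  Position 7 '(': depth becomes 4
  Position 8 ')': depth becomes 3
  Position 9 '(': depth becomes 4
  Position 10 ')': depth becomes 3
  Position 11 ')': depth becomes 2
  Position 12 '(': depth becomes 3
  Position 13 '(': depth becomes 4
  Position 14 '(': depth becomes 5
  Position 15 ')': depth becomes 4
  Position 16 '(': depth becomes 5
  Position 17 '(': depth becomes 6
  Position 18 '(': depth becomes 7
  Position 19 ')': depth becomes 6
  Position 20 ')': depth becomes 5
  Position 21 ')': depth becomes 4
  Position 22 ')': depth becomes 3
  Position 23 ')': depth becomes 2
  Position 24 ')': depth becomes 1
  Position 25 ')': depth becomes 0
Maximum depth reached: 7

7


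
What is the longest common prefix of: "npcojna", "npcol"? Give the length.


Words: npcojna, npcol
  Position 0: all 'n' => match
  Position 1: all 'p' => match
  Position 2: all 'c' => match
  Position 3: all 'o' => match
  Position 4: ('j', 'l') => mismatch, stop
LCP = "npco" (length 4)

4


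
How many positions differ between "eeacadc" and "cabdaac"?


Comparing "eeacadc" and "cabdaac" position by position:
  Position 0: 'e' vs 'c' => DIFFER
  Position 1: 'e' vs 'a' => DIFFER
  Position 2: 'a' vs 'b' => DIFFER
  Position 3: 'c' vs 'd' => DIFFER
  Position 4: 'a' vs 'a' => same
  Position 5: 'd' vs 'a' => DIFFER
  Position 6: 'c' vs 'c' => same
Positions that differ: 5

5


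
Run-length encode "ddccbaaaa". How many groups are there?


Input: ddccbaaaa
Scanning for consecutive runs:
  Group 1: 'd' x 2 (positions 0-1)
  Group 2: 'c' x 2 (positions 2-3)
  Group 3: 'b' x 1 (positions 4-4)
  Group 4: 'a' x 4 (positions 5-8)
Total groups: 4

4


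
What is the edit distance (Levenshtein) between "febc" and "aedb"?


Computing edit distance: "febc" -> "aedb"
DP table:
           a    e    d    b
      0    1    2    3    4
  f   1    1    2    3    4
  e   2    2    1    2    3
  b   3    3    2    2    2
  c   4    4    3    3    3
Edit distance = dp[4][4] = 3

3


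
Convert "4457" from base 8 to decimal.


Input: "4457" in base 8
Positional expansion:
  Digit '4' (value 4) x 8^3 = 2048
  Digit '4' (value 4) x 8^2 = 256
  Digit '5' (value 5) x 8^1 = 40
  Digit '7' (value 7) x 8^0 = 7
Sum = 2351

2351


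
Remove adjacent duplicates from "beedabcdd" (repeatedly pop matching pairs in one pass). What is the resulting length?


Input: beedabcdd
Stack-based adjacent duplicate removal:
  Read 'b': push. Stack: b
  Read 'e': push. Stack: be
  Read 'e': matches stack top 'e' => pop. Stack: b
  Read 'd': push. Stack: bd
  Read 'a': push. Stack: bda
  Read 'b': push. Stack: bdab
  Read 'c': push. Stack: bdabc
  Read 'd': push. Stack: bdabcd
  Read 'd': matches stack top 'd' => pop. Stack: bdabc
Final stack: "bdabc" (length 5)

5


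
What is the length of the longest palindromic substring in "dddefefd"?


Input: "dddefefd"
Checking substrings for palindromes:
  [0:3] "ddd" (len 3) => palindrome
  [3:6] "efe" (len 3) => palindrome
  [4:7] "fef" (len 3) => palindrome
  [0:2] "dd" (len 2) => palindrome
  [1:3] "dd" (len 2) => palindrome
Longest palindromic substring: "ddd" with length 3

3


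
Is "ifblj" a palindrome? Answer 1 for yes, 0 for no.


Input: ifblj
Reversed: jlbfi
  Compare pos 0 ('i') with pos 4 ('j'): MISMATCH
  Compare pos 1 ('f') with pos 3 ('l'): MISMATCH
Result: not a palindrome

0


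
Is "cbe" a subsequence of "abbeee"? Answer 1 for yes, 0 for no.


Check if "cbe" is a subsequence of "abbeee"
Greedy scan:
  Position 0 ('a'): no match needed
  Position 1 ('b'): no match needed
  Position 2 ('b'): no match needed
  Position 3 ('e'): no match needed
  Position 4 ('e'): no match needed
  Position 5 ('e'): no match needed
Only matched 0/3 characters => not a subsequence

0


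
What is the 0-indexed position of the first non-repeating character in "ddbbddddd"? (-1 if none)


Input: ddbbddddd
Character frequencies:
  'b': 2
  'd': 7
Scanning left to right for freq == 1:
  Position 0 ('d'): freq=7, skip
  Position 1 ('d'): freq=7, skip
  Position 2 ('b'): freq=2, skip
  Position 3 ('b'): freq=2, skip
  Position 4 ('d'): freq=7, skip
  Position 5 ('d'): freq=7, skip
  Position 6 ('d'): freq=7, skip
  Position 7 ('d'): freq=7, skip
  Position 8 ('d'): freq=7, skip
  No unique character found => answer = -1

-1


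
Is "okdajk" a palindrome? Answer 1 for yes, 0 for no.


Input: okdajk
Reversed: kjadko
  Compare pos 0 ('o') with pos 5 ('k'): MISMATCH
  Compare pos 1 ('k') with pos 4 ('j'): MISMATCH
  Compare pos 2 ('d') with pos 3 ('a'): MISMATCH
Result: not a palindrome

0


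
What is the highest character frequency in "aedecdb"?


Input: aedecdb
Character counts:
  'a': 1
  'b': 1
  'c': 1
  'd': 2
  'e': 2
Maximum frequency: 2

2


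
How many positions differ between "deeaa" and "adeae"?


Comparing "deeaa" and "adeae" position by position:
  Position 0: 'd' vs 'a' => DIFFER
  Position 1: 'e' vs 'd' => DIFFER
  Position 2: 'e' vs 'e' => same
  Position 3: 'a' vs 'a' => same
  Position 4: 'a' vs 'e' => DIFFER
Positions that differ: 3

3


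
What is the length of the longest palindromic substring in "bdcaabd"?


Input: "bdcaabd"
Checking substrings for palindromes:
  [3:5] "aa" (len 2) => palindrome
Longest palindromic substring: "aa" with length 2

2


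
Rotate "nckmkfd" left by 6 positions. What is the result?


Input: "nckmkfd", rotate left by 6
First 6 characters: "nckmkf"
Remaining characters: "d"
Concatenate remaining + first: "d" + "nckmkf" = "dnckmkf"

dnckmkf


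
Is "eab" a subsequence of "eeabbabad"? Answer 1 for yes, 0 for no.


Check if "eab" is a subsequence of "eeabbabad"
Greedy scan:
  Position 0 ('e'): matches sub[0] = 'e'
  Position 1 ('e'): no match needed
  Position 2 ('a'): matches sub[1] = 'a'
  Position 3 ('b'): matches sub[2] = 'b'
  Position 4 ('b'): no match needed
  Position 5 ('a'): no match needed
  Position 6 ('b'): no match needed
  Position 7 ('a'): no match needed
  Position 8 ('d'): no match needed
All 3 characters matched => is a subsequence

1


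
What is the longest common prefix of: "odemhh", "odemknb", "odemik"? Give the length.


Words: odemhh, odemknb, odemik
  Position 0: all 'o' => match
  Position 1: all 'd' => match
  Position 2: all 'e' => match
  Position 3: all 'm' => match
  Position 4: ('h', 'k', 'i') => mismatch, stop
LCP = "odem" (length 4)

4


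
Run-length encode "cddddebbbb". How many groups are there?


Input: cddddebbbb
Scanning for consecutive runs:
  Group 1: 'c' x 1 (positions 0-0)
  Group 2: 'd' x 4 (positions 1-4)
  Group 3: 'e' x 1 (positions 5-5)
  Group 4: 'b' x 4 (positions 6-9)
Total groups: 4

4


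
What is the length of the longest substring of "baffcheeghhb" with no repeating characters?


Input: "baffcheeghhb"
Sliding window (track last position of each char):
  Position 0 ('b'): window [0,0] length 1 -- new best
  Position 1 ('a'): window [0,1] length 2 -- new best
  Position 2 ('f'): window [0,2] length 3 -- new best
  Position 3 ('f'): repeat (last at 2), move window start to 3
  Position 3 ('f'): window [3,3] length 1
  Position 4 ('c'): window [3,4] length 2
  Position 5 ('h'): window [3,5] length 3
  Position 6 ('e'): window [3,6] length 4 -- new best
  Position 7 ('e'): repeat (last at 6), move window start to 7
  Position 7 ('e'): window [7,7] length 1
  Position 8 ('g'): window [7,8] length 2
  Position 9 ('h'): window [7,9] length 3
  Position 10 ('h'): repeat (last at 9), move window start to 10
  Position 10 ('h'): window [10,10] length 1
  Position 11 ('b'): window [10,11] length 2
Longest substring with no repeats: "fche" with length 4

4


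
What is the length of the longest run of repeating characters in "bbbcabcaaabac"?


Input: "bbbcabcaaabac"
Scanning for longest run:
  Position 1 ('b'): continues run of 'b', length=2
  Position 2 ('b'): continues run of 'b', length=3
  Position 3 ('c'): new char, reset run to 1
  Position 4 ('a'): new char, reset run to 1
  Position 5 ('b'): new char, reset run to 1
  Position 6 ('c'): new char, reset run to 1
  Position 7 ('a'): new char, reset run to 1
  Position 8 ('a'): continues run of 'a', length=2
  Position 9 ('a'): continues run of 'a', length=3
  Position 10 ('b'): new char, reset run to 1
  Position 11 ('a'): new char, reset run to 1
  Position 12 ('c'): new char, reset run to 1
Longest run: 'b' with length 3

3


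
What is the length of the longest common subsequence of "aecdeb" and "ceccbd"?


LCS of "aecdeb" and "ceccbd"
DP table:
           c    e    c    c    b    d
      0    0    0    0    0    0    0
  a   0    0    0    0    0    0    0
  e   0    0    1    1    1    1    1
  c   0    1    1    2    2    2    2
  d   0    1    1    2    2    2    3
  e   0    1    2    2    2    2    3
  b   0    1    2    2    2    3    3
LCS length = dp[6][6] = 3

3


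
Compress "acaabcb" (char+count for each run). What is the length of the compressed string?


Input: acaabcb
Runs:
  'a' x 1 => "a1"
  'c' x 1 => "c1"
  'a' x 2 => "a2"
  'b' x 1 => "b1"
  'c' x 1 => "c1"
  'b' x 1 => "b1"
Compressed: "a1c1a2b1c1b1"
Compressed length: 12

12


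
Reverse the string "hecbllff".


Input: hecbllff
Reading characters right to left:
  Position 7: 'f'
  Position 6: 'f'
  Position 5: 'l'
  Position 4: 'l'
  Position 3: 'b'
  Position 2: 'c'
  Position 1: 'e'
  Position 0: 'h'
Reversed: ffllbceh

ffllbceh


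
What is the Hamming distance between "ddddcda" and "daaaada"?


Comparing "ddddcda" and "daaaada" position by position:
  Position 0: 'd' vs 'd' => same
  Position 1: 'd' vs 'a' => differ
  Position 2: 'd' vs 'a' => differ
  Position 3: 'd' vs 'a' => differ
  Position 4: 'c' vs 'a' => differ
  Position 5: 'd' vs 'd' => same
  Position 6: 'a' vs 'a' => same
Total differences (Hamming distance): 4

4


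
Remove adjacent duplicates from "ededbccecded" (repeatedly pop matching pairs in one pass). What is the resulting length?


Input: ededbccecded
Stack-based adjacent duplicate removal:
  Read 'e': push. Stack: e
  Read 'd': push. Stack: ed
  Read 'e': push. Stack: ede
  Read 'd': push. Stack: eded
  Read 'b': push. Stack: ededb
  Read 'c': push. Stack: ededbc
  Read 'c': matches stack top 'c' => pop. Stack: ededb
  Read 'e': push. Stack: ededbe
  Read 'c': push. Stack: ededbec
  Read 'd': push. Stack: ededbecd
  Read 'e': push. Stack: ededbecde
  Read 'd': push. Stack: ededbecded
Final stack: "ededbecded" (length 10)

10


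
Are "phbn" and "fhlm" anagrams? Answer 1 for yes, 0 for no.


Strings: "phbn", "fhlm"
Sorted first:  bhnp
Sorted second: fhlm
Differ at position 0: 'b' vs 'f' => not anagrams

0


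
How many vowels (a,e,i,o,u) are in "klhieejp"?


Input: klhieejp
Checking each character:
  'k' at position 0: consonant
  'l' at position 1: consonant
  'h' at position 2: consonant
  'i' at position 3: vowel (running total: 1)
  'e' at position 4: vowel (running total: 2)
  'e' at position 5: vowel (running total: 3)
  'j' at position 6: consonant
  'p' at position 7: consonant
Total vowels: 3

3


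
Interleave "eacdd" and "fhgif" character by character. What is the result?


Interleaving "eacdd" and "fhgif":
  Position 0: 'e' from first, 'f' from second => "ef"
  Position 1: 'a' from first, 'h' from second => "ah"
  Position 2: 'c' from first, 'g' from second => "cg"
  Position 3: 'd' from first, 'i' from second => "di"
  Position 4: 'd' from first, 'f' from second => "df"
Result: efahcgdidf

efahcgdidf


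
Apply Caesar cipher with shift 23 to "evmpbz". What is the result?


Caesar cipher: shift "evmpbz" by 23
  'e' (pos 4) + 23 = pos 1 = 'b'
  'v' (pos 21) + 23 = pos 18 = 's'
  'm' (pos 12) + 23 = pos 9 = 'j'
  'p' (pos 15) + 23 = pos 12 = 'm'
  'b' (pos 1) + 23 = pos 24 = 'y'
  'z' (pos 25) + 23 = pos 22 = 'w'
Result: bsjmyw

bsjmyw


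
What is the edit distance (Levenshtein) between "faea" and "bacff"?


Computing edit distance: "faea" -> "bacff"
DP table:
           b    a    c    f    f
      0    1    2    3    4    5
  f   1    1    2    3    3    4
  a   2    2    1    2    3    4
  e   3    3    2    2    3    4
  a   4    4    3    3    3    4
Edit distance = dp[4][5] = 4

4


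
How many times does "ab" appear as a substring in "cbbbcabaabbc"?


Searching for "ab" in "cbbbcabaabbc"
Scanning each position:
  Position 0: "cb" => no
  Position 1: "bb" => no
  Position 2: "bb" => no
  Position 3: "bc" => no
  Position 4: "ca" => no
  Position 5: "ab" => MATCH
  Position 6: "ba" => no
  Position 7: "aa" => no
  Position 8: "ab" => MATCH
  Position 9: "bb" => no
  Position 10: "bc" => no
Total occurrences: 2

2


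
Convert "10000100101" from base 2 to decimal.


Input: "10000100101" in base 2
Positional expansion:
  Digit '1' (value 1) x 2^10 = 1024
  Digit '0' (value 0) x 2^9 = 0
  Digit '0' (value 0) x 2^8 = 0
  Digit '0' (value 0) x 2^7 = 0
  Digit '0' (value 0) x 2^6 = 0
  Digit '1' (value 1) x 2^5 = 32
  Digit '0' (value 0) x 2^4 = 0
  Digit '0' (value 0) x 2^3 = 0
  Digit '1' (value 1) x 2^2 = 4
  Digit '0' (value 0) x 2^1 = 0
  Digit '1' (value 1) x 2^0 = 1
Sum = 1061

1061


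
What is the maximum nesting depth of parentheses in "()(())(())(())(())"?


Input: "()(())(())(())(())"
Tracking depth:
  Position 0 '(': depth becomes 1
  Position 1 ')': depth becomes 0
  Position 2 '(': depth becomes 1
  Position 3 '(': depth becomes 2
  Position 4 ')': depth becomes 1
  Position 5 ')': depth becomes 0
  Position 6 '(': depth becomes 1
  Position 7 '(': depth becomes 2
  Position 8 ')': depth becomes 1
  Position 9 ')': depth becomes 0
  Position 10 '(': depth becomes 1
  Position 11 '(': depth becomes 2
  Position 12 ')': depth becomes 1
  Position 13 ')': depth becomes 0
  Position 14 '(': depth becomes 1
  Position 15 '(': depth becomes 2
  Position 16 ')': depth becomes 1
  Position 17 ')': depth becomes 0
Maximum depth reached: 2

2


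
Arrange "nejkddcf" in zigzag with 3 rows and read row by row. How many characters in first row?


Zigzag "nejkddcf" into 3 rows:
Placing characters:
  'n' => row 0
  'e' => row 1
  'j' => row 2
  'k' => row 1
  'd' => row 0
  'd' => row 1
  'c' => row 2
  'f' => row 1
Rows:
  Row 0: "nd"
  Row 1: "ekdf"
  Row 2: "jc"
First row length: 2

2


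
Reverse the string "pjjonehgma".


Input: pjjonehgma
Reading characters right to left:
  Position 9: 'a'
  Position 8: 'm'
  Position 7: 'g'
  Position 6: 'h'
  Position 5: 'e'
  Position 4: 'n'
  Position 3: 'o'
  Position 2: 'j'
  Position 1: 'j'
  Position 0: 'p'
Reversed: amghenojjp

amghenojjp


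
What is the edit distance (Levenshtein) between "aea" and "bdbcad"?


Computing edit distance: "aea" -> "bdbcad"
DP table:
           b    d    b    c    a    d
      0    1    2    3    4    5    6
  a   1    1    2    3    4    4    5
  e   2    2    2    3    4    5    5
  a   3    3    3    3    4    4    5
Edit distance = dp[3][6] = 5

5


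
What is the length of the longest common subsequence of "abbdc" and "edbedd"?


LCS of "abbdc" and "edbedd"
DP table:
           e    d    b    e    d    d
      0    0    0    0    0    0    0
  a   0    0    0    0    0    0    0
  b   0    0    0    1    1    1    1
  b   0    0    0    1    1    1    1
  d   0    0    1    1    1    2    2
  c   0    0    1    1    1    2    2
LCS length = dp[5][6] = 2

2


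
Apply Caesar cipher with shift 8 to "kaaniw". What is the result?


Caesar cipher: shift "kaaniw" by 8
  'k' (pos 10) + 8 = pos 18 = 's'
  'a' (pos 0) + 8 = pos 8 = 'i'
  'a' (pos 0) + 8 = pos 8 = 'i'
  'n' (pos 13) + 8 = pos 21 = 'v'
  'i' (pos 8) + 8 = pos 16 = 'q'
  'w' (pos 22) + 8 = pos 4 = 'e'
Result: siivqe

siivqe


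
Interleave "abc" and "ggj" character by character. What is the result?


Interleaving "abc" and "ggj":
  Position 0: 'a' from first, 'g' from second => "ag"
  Position 1: 'b' from first, 'g' from second => "bg"
  Position 2: 'c' from first, 'j' from second => "cj"
Result: agbgcj

agbgcj


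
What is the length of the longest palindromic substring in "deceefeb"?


Input: "deceefeb"
Checking substrings for palindromes:
  [1:4] "ece" (len 3) => palindrome
  [4:7] "efe" (len 3) => palindrome
  [3:5] "ee" (len 2) => palindrome
Longest palindromic substring: "ece" with length 3

3


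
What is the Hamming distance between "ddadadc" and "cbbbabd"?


Comparing "ddadadc" and "cbbbabd" position by position:
  Position 0: 'd' vs 'c' => differ
  Position 1: 'd' vs 'b' => differ
  Position 2: 'a' vs 'b' => differ
  Position 3: 'd' vs 'b' => differ
  Position 4: 'a' vs 'a' => same
  Position 5: 'd' vs 'b' => differ
  Position 6: 'c' vs 'd' => differ
Total differences (Hamming distance): 6

6


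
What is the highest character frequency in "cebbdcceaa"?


Input: cebbdcceaa
Character counts:
  'a': 2
  'b': 2
  'c': 3
  'd': 1
  'e': 2
Maximum frequency: 3

3


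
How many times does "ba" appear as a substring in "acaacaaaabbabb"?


Searching for "ba" in "acaacaaaabbabb"
Scanning each position:
  Position 0: "ac" => no
  Position 1: "ca" => no
  Position 2: "aa" => no
  Position 3: "ac" => no
  Position 4: "ca" => no
  Position 5: "aa" => no
  Position 6: "aa" => no
  Position 7: "aa" => no
  Position 8: "ab" => no
  Position 9: "bb" => no
  Position 10: "ba" => MATCH
  Position 11: "ab" => no
  Position 12: "bb" => no
Total occurrences: 1

1


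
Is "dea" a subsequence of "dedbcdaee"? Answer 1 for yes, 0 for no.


Check if "dea" is a subsequence of "dedbcdaee"
Greedy scan:
  Position 0 ('d'): matches sub[0] = 'd'
  Position 1 ('e'): matches sub[1] = 'e'
  Position 2 ('d'): no match needed
  Position 3 ('b'): no match needed
  Position 4 ('c'): no match needed
  Position 5 ('d'): no match needed
  Position 6 ('a'): matches sub[2] = 'a'
  Position 7 ('e'): no match needed
  Position 8 ('e'): no match needed
All 3 characters matched => is a subsequence

1


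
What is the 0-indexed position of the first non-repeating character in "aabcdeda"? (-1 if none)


Input: aabcdeda
Character frequencies:
  'a': 3
  'b': 1
  'c': 1
  'd': 2
  'e': 1
Scanning left to right for freq == 1:
  Position 0 ('a'): freq=3, skip
  Position 1 ('a'): freq=3, skip
  Position 2 ('b'): unique! => answer = 2

2


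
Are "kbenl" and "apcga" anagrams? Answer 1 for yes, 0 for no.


Strings: "kbenl", "apcga"
Sorted first:  bekln
Sorted second: aacgp
Differ at position 0: 'b' vs 'a' => not anagrams

0


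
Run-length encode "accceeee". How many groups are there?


Input: accceeee
Scanning for consecutive runs:
  Group 1: 'a' x 1 (positions 0-0)
  Group 2: 'c' x 3 (positions 1-3)
  Group 3: 'e' x 4 (positions 4-7)
Total groups: 3

3


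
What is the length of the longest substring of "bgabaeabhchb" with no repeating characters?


Input: "bgabaeabhchb"
Sliding window (track last position of each char):
  Position 0 ('b'): window [0,0] length 1 -- new best
  Position 1 ('g'): window [0,1] length 2 -- new best
  Position 2 ('a'): window [0,2] length 3 -- new best
  Position 3 ('b'): repeat (last at 0), move window start to 1
  Position 3 ('b'): window [1,3] length 3
  Position 4 ('a'): repeat (last at 2), move window start to 3
  Position 4 ('a'): window [3,4] length 2
  Position 5 ('e'): window [3,5] length 3
  Position 6 ('a'): repeat (last at 4), move window start to 5
  Position 6 ('a'): window [5,6] length 2
  Position 7 ('b'): window [5,7] length 3
  Position 8 ('h'): window [5,8] length 4 -- new best
  Position 9 ('c'): window [5,9] length 5 -- new best
  Position 10 ('h'): repeat (last at 8), move window start to 9
  Position 10 ('h'): window [9,10] length 2
  Position 11 ('b'): window [9,11] length 3
Longest substring with no repeats: "eabhc" with length 5

5


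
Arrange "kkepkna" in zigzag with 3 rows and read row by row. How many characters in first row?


Zigzag "kkepkna" into 3 rows:
Placing characters:
  'k' => row 0
  'k' => row 1
  'e' => row 2
  'p' => row 1
  'k' => row 0
  'n' => row 1
  'a' => row 2
Rows:
  Row 0: "kk"
  Row 1: "kpn"
  Row 2: "ea"
First row length: 2

2


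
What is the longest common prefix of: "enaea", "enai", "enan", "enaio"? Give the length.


Words: enaea, enai, enan, enaio
  Position 0: all 'e' => match
  Position 1: all 'n' => match
  Position 2: all 'a' => match
  Position 3: ('e', 'i', 'n', 'i') => mismatch, stop
LCP = "ena" (length 3)

3


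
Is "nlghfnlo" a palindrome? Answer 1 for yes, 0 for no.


Input: nlghfnlo
Reversed: olnfhgln
  Compare pos 0 ('n') with pos 7 ('o'): MISMATCH
  Compare pos 1 ('l') with pos 6 ('l'): match
  Compare pos 2 ('g') with pos 5 ('n'): MISMATCH
  Compare pos 3 ('h') with pos 4 ('f'): MISMATCH
Result: not a palindrome

0


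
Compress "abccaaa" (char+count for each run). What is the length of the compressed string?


Input: abccaaa
Runs:
  'a' x 1 => "a1"
  'b' x 1 => "b1"
  'c' x 2 => "c2"
  'a' x 3 => "a3"
Compressed: "a1b1c2a3"
Compressed length: 8

8


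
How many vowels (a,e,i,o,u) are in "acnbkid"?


Input: acnbkid
Checking each character:
  'a' at position 0: vowel (running total: 1)
  'c' at position 1: consonant
  'n' at position 2: consonant
  'b' at position 3: consonant
  'k' at position 4: consonant
  'i' at position 5: vowel (running total: 2)
  'd' at position 6: consonant
Total vowels: 2

2


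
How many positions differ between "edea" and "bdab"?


Comparing "edea" and "bdab" position by position:
  Position 0: 'e' vs 'b' => DIFFER
  Position 1: 'd' vs 'd' => same
  Position 2: 'e' vs 'a' => DIFFER
  Position 3: 'a' vs 'b' => DIFFER
Positions that differ: 3

3


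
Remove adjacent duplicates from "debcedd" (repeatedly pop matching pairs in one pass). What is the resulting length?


Input: debcedd
Stack-based adjacent duplicate removal:
  Read 'd': push. Stack: d
  Read 'e': push. Stack: de
  Read 'b': push. Stack: deb
  Read 'c': push. Stack: debc
  Read 'e': push. Stack: debce
  Read 'd': push. Stack: debced
  Read 'd': matches stack top 'd' => pop. Stack: debce
Final stack: "debce" (length 5)

5


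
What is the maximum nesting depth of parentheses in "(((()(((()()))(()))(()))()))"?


Input: "(((()(((()()))(()))(()))()))"
Tracking depth:
  Position 0 '(': depth becomes 1
  Position 1 '(': depth becomes 2
  Position 2 '(': depth becomes 3
  Position 3 '(': depth becomes 4
  Position 4 ')': depth becomes 3
  Position 5 '(': depth becomes 4
  Position 6 '(': depth becomes 5
  Position 7 '(': depth becomes 6
  Position 8 '(': depth becomes 7
  Position 9 ')': depth becomes 6
  Position 10 '(': depth becomes 7
  Position 11 ')': depth becomes 6
  Position 12 ')': depth becomes 5
  Position 13 ')': depth becomes 4
  Position 14 '(': depth becomes 5
  Position 15 '(': depth becomes 6
  Position 16 ')': depth becomes 5
  Position 17 ')': depth becomes 4
  Position 18 ')': depth becomes 3
  Position 19 '(': depth becomes 4
  Position 20 '(': depth becomes 5
  Position 21 ')': depth becomes 4
  Position 22 ')': depth becomes 3
  Position 23 ')': depth becomes 2
  Position 24 '(': depth becomes 3
  Position 25 ')': depth becomes 2
  Position 26 ')': depth becomes 1
  Position 27 ')': depth becomes 0
Maximum depth reached: 7

7


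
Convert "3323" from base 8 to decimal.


Input: "3323" in base 8
Positional expansion:
  Digit '3' (value 3) x 8^3 = 1536
  Digit '3' (value 3) x 8^2 = 192
  Digit '2' (value 2) x 8^1 = 16
  Digit '3' (value 3) x 8^0 = 3
Sum = 1747

1747


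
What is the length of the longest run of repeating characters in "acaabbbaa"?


Input: "acaabbbaa"
Scanning for longest run:
  Position 1 ('c'): new char, reset run to 1
  Position 2 ('a'): new char, reset run to 1
  Position 3 ('a'): continues run of 'a', length=2
  Position 4 ('b'): new char, reset run to 1
  Position 5 ('b'): continues run of 'b', length=2
  Position 6 ('b'): continues run of 'b', length=3
  Position 7 ('a'): new char, reset run to 1
  Position 8 ('a'): continues run of 'a', length=2
Longest run: 'b' with length 3

3


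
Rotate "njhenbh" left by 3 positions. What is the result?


Input: "njhenbh", rotate left by 3
First 3 characters: "njh"
Remaining characters: "enbh"
Concatenate remaining + first: "enbh" + "njh" = "enbhnjh"

enbhnjh


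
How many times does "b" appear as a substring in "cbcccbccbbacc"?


Searching for "b" in "cbcccbccbbacc"
Scanning each position:
  Position 0: "c" => no
  Position 1: "b" => MATCH
  Position 2: "c" => no
  Position 3: "c" => no
  Position 4: "c" => no
  Position 5: "b" => MATCH
  Position 6: "c" => no
  Position 7: "c" => no
  Position 8: "b" => MATCH
  Position 9: "b" => MATCH
  Position 10: "a" => no
  Position 11: "c" => no
  Position 12: "c" => no
Total occurrences: 4

4


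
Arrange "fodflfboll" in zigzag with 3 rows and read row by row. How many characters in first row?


Zigzag "fodflfboll" into 3 rows:
Placing characters:
  'f' => row 0
  'o' => row 1
  'd' => row 2
  'f' => row 1
  'l' => row 0
  'f' => row 1
  'b' => row 2
  'o' => row 1
  'l' => row 0
  'l' => row 1
Rows:
  Row 0: "fll"
  Row 1: "offol"
  Row 2: "db"
First row length: 3

3


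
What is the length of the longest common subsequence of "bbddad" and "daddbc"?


LCS of "bbddad" and "daddbc"
DP table:
           d    a    d    d    b    c
      0    0    0    0    0    0    0
  b   0    0    0    0    0    1    1
  b   0    0    0    0    0    1    1
  d   0    1    1    1    1    1    1
  d   0    1    1    2    2    2    2
  a   0    1    2    2    2    2    2
  d   0    1    2    3    3    3    3
LCS length = dp[6][6] = 3

3


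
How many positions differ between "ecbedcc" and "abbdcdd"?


Comparing "ecbedcc" and "abbdcdd" position by position:
  Position 0: 'e' vs 'a' => DIFFER
  Position 1: 'c' vs 'b' => DIFFER
  Position 2: 'b' vs 'b' => same
  Position 3: 'e' vs 'd' => DIFFER
  Position 4: 'd' vs 'c' => DIFFER
  Position 5: 'c' vs 'd' => DIFFER
  Position 6: 'c' vs 'd' => DIFFER
Positions that differ: 6

6


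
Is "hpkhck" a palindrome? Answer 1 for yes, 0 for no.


Input: hpkhck
Reversed: kchkph
  Compare pos 0 ('h') with pos 5 ('k'): MISMATCH
  Compare pos 1 ('p') with pos 4 ('c'): MISMATCH
  Compare pos 2 ('k') with pos 3 ('h'): MISMATCH
Result: not a palindrome

0


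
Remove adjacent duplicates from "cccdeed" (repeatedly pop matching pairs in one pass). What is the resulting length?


Input: cccdeed
Stack-based adjacent duplicate removal:
  Read 'c': push. Stack: c
  Read 'c': matches stack top 'c' => pop. Stack: (empty)
  Read 'c': push. Stack: c
  Read 'd': push. Stack: cd
  Read 'e': push. Stack: cde
  Read 'e': matches stack top 'e' => pop. Stack: cd
  Read 'd': matches stack top 'd' => pop. Stack: c
Final stack: "c" (length 1)

1


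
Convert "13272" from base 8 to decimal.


Input: "13272" in base 8
Positional expansion:
  Digit '1' (value 1) x 8^4 = 4096
  Digit '3' (value 3) x 8^3 = 1536
  Digit '2' (value 2) x 8^2 = 128
  Digit '7' (value 7) x 8^1 = 56
  Digit '2' (value 2) x 8^0 = 2
Sum = 5818

5818


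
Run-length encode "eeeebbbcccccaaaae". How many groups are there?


Input: eeeebbbcccccaaaae
Scanning for consecutive runs:
  Group 1: 'e' x 4 (positions 0-3)
  Group 2: 'b' x 3 (positions 4-6)
  Group 3: 'c' x 5 (positions 7-11)
  Group 4: 'a' x 4 (positions 12-15)
  Group 5: 'e' x 1 (positions 16-16)
Total groups: 5

5
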